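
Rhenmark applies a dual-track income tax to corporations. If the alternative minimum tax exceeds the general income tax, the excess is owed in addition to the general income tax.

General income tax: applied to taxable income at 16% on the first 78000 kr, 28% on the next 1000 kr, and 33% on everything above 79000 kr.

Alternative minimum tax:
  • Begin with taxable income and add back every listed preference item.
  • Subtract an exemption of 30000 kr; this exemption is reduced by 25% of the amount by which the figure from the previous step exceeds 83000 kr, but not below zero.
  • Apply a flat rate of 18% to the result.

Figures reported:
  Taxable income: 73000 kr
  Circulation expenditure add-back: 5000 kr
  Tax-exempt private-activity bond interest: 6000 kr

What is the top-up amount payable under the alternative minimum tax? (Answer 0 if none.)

0 kr

Alternative minimum tax:
  Adjusted income: 73000 kr + 5000 kr + 6000 kr = 84000 kr
  Exemption: 30000 kr − 25% × (84000 kr − 83000 kr) = 30000 kr − 250 kr = 29750 kr
  Base: 84000 kr − 29750 kr = 54250 kr
  54250 kr × 18% = 9765 kr

General income tax:
  73000 kr × 16% = 11680 kr

9765 kr ≤ 11680 kr, so no add-on is due.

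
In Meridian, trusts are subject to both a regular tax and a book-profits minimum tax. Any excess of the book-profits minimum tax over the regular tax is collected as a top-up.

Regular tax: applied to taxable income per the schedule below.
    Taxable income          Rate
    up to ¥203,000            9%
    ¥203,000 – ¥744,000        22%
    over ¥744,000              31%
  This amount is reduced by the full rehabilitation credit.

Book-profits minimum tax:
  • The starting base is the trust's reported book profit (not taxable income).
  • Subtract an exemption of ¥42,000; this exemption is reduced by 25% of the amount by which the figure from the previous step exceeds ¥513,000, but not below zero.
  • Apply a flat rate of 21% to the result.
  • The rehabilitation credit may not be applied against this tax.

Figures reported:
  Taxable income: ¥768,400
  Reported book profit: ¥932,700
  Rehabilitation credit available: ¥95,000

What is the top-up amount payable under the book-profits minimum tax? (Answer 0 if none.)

Regular tax:
  ¥203,000 × 9% = ¥18,270
  ¥541,000 × 22% = ¥119,020
  ¥24,400 × 31% = ¥7,564
  → ¥144,854
  Less rehabilitation credit ¥95,000 → ¥49,854

Book-profits minimum tax:
  Base (reported book profit): ¥932,700
  Exemption: 25% × (¥932,700 − ¥513,000) = ¥104,925 ≥ ¥42,000, so the exemption is fully phased out
  Base: ¥932,700 − ¥0 = ¥932,700
  ¥932,700 × 21% = ¥195,867

Excess of book-profits minimum tax over regular tax: ¥195,867 − ¥49,854 = ¥146,013.

¥146,013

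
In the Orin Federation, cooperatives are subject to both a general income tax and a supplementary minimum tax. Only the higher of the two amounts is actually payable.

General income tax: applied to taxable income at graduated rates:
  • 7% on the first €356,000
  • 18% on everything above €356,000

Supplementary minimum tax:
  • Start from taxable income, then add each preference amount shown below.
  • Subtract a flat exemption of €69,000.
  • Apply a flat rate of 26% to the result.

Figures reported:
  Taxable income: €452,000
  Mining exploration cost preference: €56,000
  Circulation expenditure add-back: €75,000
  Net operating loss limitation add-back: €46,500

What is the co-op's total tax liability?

€145,730

General income tax:
  €356,000 × 7% = €24,920
  €96,000 × 18% = €17,280
  → €42,200

Supplementary minimum tax:
  Adjusted income: €452,000 + €56,000 + €75,000 + €46,500 = €629,500
  Less exemption €69,000 → base €560,500
  €560,500 × 26% = €145,730

€145,730 > €42,200, so the supplementary minimum tax is the binding amount.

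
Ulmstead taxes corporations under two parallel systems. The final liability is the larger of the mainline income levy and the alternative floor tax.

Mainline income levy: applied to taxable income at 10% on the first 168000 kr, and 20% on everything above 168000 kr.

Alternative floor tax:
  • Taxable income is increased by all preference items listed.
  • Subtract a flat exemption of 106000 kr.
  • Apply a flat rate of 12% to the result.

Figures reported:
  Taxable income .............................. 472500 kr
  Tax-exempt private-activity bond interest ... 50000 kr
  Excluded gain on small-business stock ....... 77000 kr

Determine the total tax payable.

77700 kr

Alternative floor tax:
  Adjusted income: 472500 kr + 50000 kr + 77000 kr = 599500 kr
  Less exemption 106000 kr → base 493500 kr
  493500 kr × 12% = 59220 kr

Mainline income levy:
  168000 kr × 10% = 16800 kr
  304500 kr × 20% = 60900 kr
  → 77700 kr

77700 kr > 59220 kr, so the mainline income levy governs.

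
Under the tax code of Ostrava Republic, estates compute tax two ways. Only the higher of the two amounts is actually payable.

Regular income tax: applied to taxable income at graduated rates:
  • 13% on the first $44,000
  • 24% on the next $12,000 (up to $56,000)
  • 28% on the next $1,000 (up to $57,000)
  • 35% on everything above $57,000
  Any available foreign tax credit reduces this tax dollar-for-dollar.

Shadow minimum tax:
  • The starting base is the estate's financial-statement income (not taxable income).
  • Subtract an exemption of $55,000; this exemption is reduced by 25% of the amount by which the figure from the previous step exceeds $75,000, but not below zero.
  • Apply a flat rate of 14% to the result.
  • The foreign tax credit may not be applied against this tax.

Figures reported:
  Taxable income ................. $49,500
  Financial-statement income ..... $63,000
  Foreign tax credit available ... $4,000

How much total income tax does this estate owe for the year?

Shadow minimum tax:
  Base (financial-statement income): $63,000
  Exemption: $63,000 ≤ $75,000, so full $55,000 applies
  Base: $63,000 − $55,000 = $8,000
  $8,000 × 14% = $1,120

Regular income tax:
  $44,000 × 13% = $5,720
  $5,500 × 24% = $1,320
  → $7,040
  Less foreign tax credit $4,000 → $3,040

$3,040 > $1,120, so the regular income tax governs.

$3,040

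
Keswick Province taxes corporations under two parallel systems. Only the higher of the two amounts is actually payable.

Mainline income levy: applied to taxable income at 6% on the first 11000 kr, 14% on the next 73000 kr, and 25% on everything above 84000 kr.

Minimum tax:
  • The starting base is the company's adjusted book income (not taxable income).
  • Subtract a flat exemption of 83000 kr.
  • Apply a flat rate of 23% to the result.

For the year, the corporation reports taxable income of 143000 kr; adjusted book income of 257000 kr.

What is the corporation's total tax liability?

Minimum tax:
  Base (adjusted book income): 257000 kr
  Less exemption 83000 kr → base 174000 kr
  174000 kr × 23% = 40020 kr

Mainline income levy:
  11000 kr × 6% = 660 kr
  73000 kr × 14% = 10220 kr
  59000 kr × 25% = 14750 kr
  → 25630 kr

40020 kr > 25630 kr, so the minimum tax is the binding amount.

40020 kr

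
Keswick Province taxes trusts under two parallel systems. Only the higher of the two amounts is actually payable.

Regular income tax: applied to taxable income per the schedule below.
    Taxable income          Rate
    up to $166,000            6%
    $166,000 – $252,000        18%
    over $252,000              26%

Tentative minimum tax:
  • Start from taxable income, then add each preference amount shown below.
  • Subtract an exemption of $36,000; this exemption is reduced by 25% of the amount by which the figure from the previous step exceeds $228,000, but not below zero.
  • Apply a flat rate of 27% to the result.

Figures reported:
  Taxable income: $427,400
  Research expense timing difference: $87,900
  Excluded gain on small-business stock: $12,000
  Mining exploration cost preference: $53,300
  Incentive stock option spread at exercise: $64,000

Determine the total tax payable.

$174,042

Tentative minimum tax:
  Adjusted income: $427,400 + $87,900 + $12,000 + $53,300 + $64,000 = $644,600
  Exemption: 25% × ($644,600 − $228,000) = $104,150 ≥ $36,000, so the exemption is fully phased out
  Base: $644,600 − $0 = $644,600
  $644,600 × 27% = $174,042

Regular income tax:
  $166,000 × 6% = $9,960
  $86,000 × 18% = $15,480
  $175,400 × 26% = $45,604
  → $71,044

$174,042 > $71,044, so the tentative minimum tax is the binding amount.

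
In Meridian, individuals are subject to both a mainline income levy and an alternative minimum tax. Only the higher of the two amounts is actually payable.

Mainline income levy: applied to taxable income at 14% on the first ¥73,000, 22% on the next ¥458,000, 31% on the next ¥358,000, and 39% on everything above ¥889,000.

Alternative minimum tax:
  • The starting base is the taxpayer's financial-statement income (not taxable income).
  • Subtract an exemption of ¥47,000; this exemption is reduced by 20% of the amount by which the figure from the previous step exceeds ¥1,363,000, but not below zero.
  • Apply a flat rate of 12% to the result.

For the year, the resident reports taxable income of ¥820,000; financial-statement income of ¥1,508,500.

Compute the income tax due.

Alternative minimum tax:
  Base (financial-statement income): ¥1,508,500
  Exemption: ¥47,000 − 20% × (¥1,508,500 − ¥1,363,000) = ¥47,000 − ¥29,100 = ¥17,900
  Base: ¥1,508,500 − ¥17,900 = ¥1,490,600
  ¥1,490,600 × 12% = ¥178,872

Mainline income levy:
  ¥73,000 × 14% = ¥10,220
  ¥458,000 × 22% = ¥100,760
  ¥289,000 × 31% = ¥89,590
  → ¥200,570

¥200,570 > ¥178,872, so the mainline income levy governs.

¥200,570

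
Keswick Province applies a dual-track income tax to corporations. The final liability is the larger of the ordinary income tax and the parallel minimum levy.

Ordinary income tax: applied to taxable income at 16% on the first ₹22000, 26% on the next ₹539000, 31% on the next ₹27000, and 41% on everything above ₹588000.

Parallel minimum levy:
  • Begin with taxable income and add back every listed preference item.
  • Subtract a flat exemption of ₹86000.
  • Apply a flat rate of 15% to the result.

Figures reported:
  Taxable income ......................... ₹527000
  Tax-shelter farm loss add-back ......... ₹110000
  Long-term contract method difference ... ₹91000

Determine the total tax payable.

Parallel minimum levy:
  Adjusted income: ₹527000 + ₹110000 + ₹91000 = ₹728000
  Less exemption ₹86000 → base ₹642000
  ₹642000 × 15% = ₹96300

Ordinary income tax:
  ₹22000 × 16% = ₹3520
  ₹505000 × 26% = ₹131300
  → ₹134820

₹134820 > ₹96300, so the ordinary income tax governs.

₹134820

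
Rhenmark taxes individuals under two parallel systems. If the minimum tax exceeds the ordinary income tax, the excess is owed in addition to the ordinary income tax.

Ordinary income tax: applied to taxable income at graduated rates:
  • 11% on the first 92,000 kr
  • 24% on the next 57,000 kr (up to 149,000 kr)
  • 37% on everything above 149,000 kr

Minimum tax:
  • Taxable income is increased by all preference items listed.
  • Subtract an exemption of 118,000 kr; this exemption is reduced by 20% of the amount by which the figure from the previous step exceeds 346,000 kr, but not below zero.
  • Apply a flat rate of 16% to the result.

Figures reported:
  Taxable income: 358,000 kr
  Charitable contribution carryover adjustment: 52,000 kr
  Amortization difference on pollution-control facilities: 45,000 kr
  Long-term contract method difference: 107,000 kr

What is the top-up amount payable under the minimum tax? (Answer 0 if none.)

0 kr

Ordinary income tax:
  92,000 kr × 11% = 10,120 kr
  57,000 kr × 24% = 13,680 kr
  209,000 kr × 37% = 77,330 kr
  → 101,130 kr

Minimum tax:
  Adjusted income: 358,000 kr + 52,000 kr + 45,000 kr + 107,000 kr = 562,000 kr
  Exemption: 118,000 kr − 20% × (562,000 kr − 346,000 kr) = 118,000 kr − 43,200 kr = 74,800 kr
  Base: 562,000 kr − 74,800 kr = 487,200 kr
  487,200 kr × 16% = 77,952 kr

77,952 kr ≤ 101,130 kr, so no add-on is due.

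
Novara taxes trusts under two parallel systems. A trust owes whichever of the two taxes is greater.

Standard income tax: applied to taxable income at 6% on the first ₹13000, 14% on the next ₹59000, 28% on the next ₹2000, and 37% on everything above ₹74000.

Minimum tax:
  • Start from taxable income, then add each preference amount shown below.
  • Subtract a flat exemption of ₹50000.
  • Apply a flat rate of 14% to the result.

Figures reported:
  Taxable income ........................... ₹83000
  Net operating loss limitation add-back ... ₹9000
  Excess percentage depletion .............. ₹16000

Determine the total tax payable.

Standard income tax:
  ₹13000 × 6% = ₹780
  ₹59000 × 14% = ₹8260
  ₹2000 × 28% = ₹560
  ₹9000 × 37% = ₹3330
  → ₹12930

Minimum tax:
  Adjusted income: ₹83000 + ₹9000 + ₹16000 = ₹108000
  Less exemption ₹50000 → base ₹58000
  ₹58000 × 14% = ₹8120

₹12930 > ₹8120, so the standard income tax governs.

₹12930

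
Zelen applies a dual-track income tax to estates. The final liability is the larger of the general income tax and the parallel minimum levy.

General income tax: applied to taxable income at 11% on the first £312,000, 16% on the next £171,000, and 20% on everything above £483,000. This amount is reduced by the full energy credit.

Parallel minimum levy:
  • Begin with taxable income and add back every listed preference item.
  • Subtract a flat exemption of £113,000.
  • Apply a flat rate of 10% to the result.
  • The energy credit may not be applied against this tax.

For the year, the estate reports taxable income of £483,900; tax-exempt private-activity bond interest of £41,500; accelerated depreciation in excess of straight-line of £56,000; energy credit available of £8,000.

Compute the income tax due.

£53,860

Parallel minimum levy:
  Adjusted income: £483,900 + £41,500 + £56,000 = £581,400
  Less exemption £113,000 → base £468,400
  £468,400 × 10% = £46,840

General income tax:
  £312,000 × 11% = £34,320
  £171,000 × 16% = £27,360
  £900 × 20% = £180
  → £61,860
  Less energy credit £8,000 → £53,860

£53,860 > £46,840, so the general income tax governs.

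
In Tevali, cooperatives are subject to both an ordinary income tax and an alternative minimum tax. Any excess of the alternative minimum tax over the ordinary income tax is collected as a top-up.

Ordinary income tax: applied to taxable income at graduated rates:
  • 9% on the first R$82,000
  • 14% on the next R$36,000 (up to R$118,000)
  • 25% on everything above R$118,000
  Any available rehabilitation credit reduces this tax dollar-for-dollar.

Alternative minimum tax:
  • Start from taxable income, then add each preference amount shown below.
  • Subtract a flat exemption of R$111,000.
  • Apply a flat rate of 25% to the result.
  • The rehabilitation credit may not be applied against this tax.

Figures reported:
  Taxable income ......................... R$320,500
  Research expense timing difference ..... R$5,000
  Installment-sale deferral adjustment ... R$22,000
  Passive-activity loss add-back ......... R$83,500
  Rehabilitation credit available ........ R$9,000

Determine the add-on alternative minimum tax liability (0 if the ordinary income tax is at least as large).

R$25,955

Ordinary income tax:
  R$82,000 × 9% = R$7,380
  R$36,000 × 14% = R$5,040
  R$202,500 × 25% = R$50,625
  → R$63,045
  Less rehabilitation credit R$9,000 → R$54,045

Alternative minimum tax:
  Adjusted income: R$320,500 + R$5,000 + R$22,000 + R$83,500 = R$431,000
  Less exemption R$111,000 → base R$320,000
  R$320,000 × 25% = R$80,000

Excess of alternative minimum tax over ordinary income tax: R$80,000 − R$54,045 = R$25,955.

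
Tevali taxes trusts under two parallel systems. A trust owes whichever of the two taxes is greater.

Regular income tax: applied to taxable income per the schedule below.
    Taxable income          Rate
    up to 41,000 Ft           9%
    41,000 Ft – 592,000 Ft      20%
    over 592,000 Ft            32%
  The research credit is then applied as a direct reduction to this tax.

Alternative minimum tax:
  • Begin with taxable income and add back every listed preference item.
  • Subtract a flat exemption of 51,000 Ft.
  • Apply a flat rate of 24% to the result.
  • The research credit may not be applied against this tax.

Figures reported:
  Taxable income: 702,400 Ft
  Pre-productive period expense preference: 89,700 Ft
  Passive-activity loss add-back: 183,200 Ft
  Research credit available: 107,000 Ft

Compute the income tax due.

221,832 Ft

Regular income tax:
  41,000 Ft × 9% = 3,690 Ft
  551,000 Ft × 20% = 110,200 Ft
  110,400 Ft × 32% = 35,328 Ft
  → 149,218 Ft
  Less research credit 107,000 Ft → 42,218 Ft

Alternative minimum tax:
  Adjusted income: 702,400 Ft + 89,700 Ft + 183,200 Ft = 975,300 Ft
  Less exemption 51,000 Ft → base 924,300 Ft
  924,300 Ft × 24% = 221,832 Ft

221,832 Ft > 42,218 Ft, so the alternative minimum tax is the binding amount.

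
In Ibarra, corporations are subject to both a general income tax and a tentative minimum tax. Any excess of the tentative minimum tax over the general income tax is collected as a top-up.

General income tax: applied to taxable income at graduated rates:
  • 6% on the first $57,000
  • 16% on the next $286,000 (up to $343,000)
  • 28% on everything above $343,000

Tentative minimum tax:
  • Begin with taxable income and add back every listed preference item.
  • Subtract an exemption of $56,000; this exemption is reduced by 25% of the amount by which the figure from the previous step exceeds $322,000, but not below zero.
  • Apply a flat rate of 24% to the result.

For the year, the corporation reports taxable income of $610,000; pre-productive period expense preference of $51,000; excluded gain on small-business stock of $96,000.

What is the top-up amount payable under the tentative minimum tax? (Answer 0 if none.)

$57,740

General income tax:
  $57,000 × 6% = $3,420
  $286,000 × 16% = $45,760
  $267,000 × 28% = $74,760
  → $123,940

Tentative minimum tax:
  Adjusted income: $610,000 + $51,000 + $96,000 = $757,000
  Exemption: 25% × ($757,000 − $322,000) = $108,750 ≥ $56,000, so the exemption is fully phased out
  Base: $757,000 − $0 = $757,000
  $757,000 × 24% = $181,680

Excess of tentative minimum tax over general income tax: $181,680 − $123,940 = $57,740.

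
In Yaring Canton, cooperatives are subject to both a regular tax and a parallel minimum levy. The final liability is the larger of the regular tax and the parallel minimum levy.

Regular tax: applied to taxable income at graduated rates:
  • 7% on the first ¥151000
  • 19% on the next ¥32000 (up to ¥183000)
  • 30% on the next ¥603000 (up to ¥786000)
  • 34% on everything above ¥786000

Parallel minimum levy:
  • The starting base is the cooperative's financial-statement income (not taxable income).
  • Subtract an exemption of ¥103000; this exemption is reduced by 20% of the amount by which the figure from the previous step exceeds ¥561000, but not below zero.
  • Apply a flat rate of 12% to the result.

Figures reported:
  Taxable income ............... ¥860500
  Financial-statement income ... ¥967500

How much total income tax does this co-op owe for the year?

Regular tax:
  ¥151000 × 7% = ¥10570
  ¥32000 × 19% = ¥6080
  ¥603000 × 30% = ¥180900
  ¥74500 × 34% = ¥25330
  → ¥222880

Parallel minimum levy:
  Base (financial-statement income): ¥967500
  Exemption: ¥103000 − 20% × (¥967500 − ¥561000) = ¥103000 − ¥81300 = ¥21700
  Base: ¥967500 − ¥21700 = ¥945800
  ¥945800 × 12% = ¥113496

¥222880 > ¥113496, so the regular tax governs.

¥222880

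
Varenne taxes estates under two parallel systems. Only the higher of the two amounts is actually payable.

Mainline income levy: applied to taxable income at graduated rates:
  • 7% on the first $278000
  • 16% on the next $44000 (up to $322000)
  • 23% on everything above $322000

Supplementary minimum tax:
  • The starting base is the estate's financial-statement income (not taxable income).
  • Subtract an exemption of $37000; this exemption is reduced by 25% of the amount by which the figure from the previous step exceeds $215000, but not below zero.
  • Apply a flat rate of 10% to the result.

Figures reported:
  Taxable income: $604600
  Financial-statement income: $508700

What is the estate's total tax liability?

$91498

Supplementary minimum tax:
  Base (financial-statement income): $508700
  Exemption: 25% × ($508700 − $215000) = $73425 ≥ $37000, so the exemption is fully phased out
  Base: $508700 − $0 = $508700
  $508700 × 10% = $50870

Mainline income levy:
  $278000 × 7% = $19460
  $44000 × 16% = $7040
  $282600 × 23% = $64998
  → $91498

$91498 > $50870, so the mainline income levy governs.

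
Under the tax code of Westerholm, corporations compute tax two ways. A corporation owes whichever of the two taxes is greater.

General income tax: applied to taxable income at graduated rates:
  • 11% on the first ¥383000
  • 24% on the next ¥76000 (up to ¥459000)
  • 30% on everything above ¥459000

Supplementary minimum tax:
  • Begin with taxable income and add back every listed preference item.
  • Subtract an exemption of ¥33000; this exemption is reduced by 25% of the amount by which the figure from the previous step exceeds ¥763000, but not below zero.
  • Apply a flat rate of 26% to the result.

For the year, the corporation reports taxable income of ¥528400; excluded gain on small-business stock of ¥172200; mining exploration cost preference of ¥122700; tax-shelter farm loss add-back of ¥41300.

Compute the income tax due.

General income tax:
  ¥383000 × 11% = ¥42130
  ¥76000 × 24% = ¥18240
  ¥69400 × 30% = ¥20820
  → ¥81190

Supplementary minimum tax:
  Adjusted income: ¥528400 + ¥172200 + ¥122700 + ¥41300 = ¥864600
  Exemption: ¥33000 − 25% × (¥864600 − ¥763000) = ¥33000 − ¥25400 = ¥7600
  Base: ¥864600 − ¥7600 = ¥857000
  ¥857000 × 26% = ¥222820

¥222820 > ¥81190, so the supplementary minimum tax is the binding amount.

¥222820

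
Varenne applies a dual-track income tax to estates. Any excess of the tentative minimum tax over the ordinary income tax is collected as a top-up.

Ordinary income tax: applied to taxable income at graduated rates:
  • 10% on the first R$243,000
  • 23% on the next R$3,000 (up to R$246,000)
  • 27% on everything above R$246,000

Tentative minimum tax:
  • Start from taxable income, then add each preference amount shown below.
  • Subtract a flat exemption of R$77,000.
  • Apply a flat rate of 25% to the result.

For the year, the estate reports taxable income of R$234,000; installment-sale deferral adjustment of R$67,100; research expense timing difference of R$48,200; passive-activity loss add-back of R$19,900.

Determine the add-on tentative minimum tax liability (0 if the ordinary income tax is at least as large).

R$49,650

Tentative minimum tax:
  Adjusted income: R$234,000 + R$67,100 + R$48,200 + R$19,900 = R$369,200
  Less exemption R$77,000 → base R$292,200
  R$292,200 × 25% = R$73,050

Ordinary income tax:
  R$234,000 × 10% = R$23,400

Excess of tentative minimum tax over ordinary income tax: R$73,050 − R$23,400 = R$49,650.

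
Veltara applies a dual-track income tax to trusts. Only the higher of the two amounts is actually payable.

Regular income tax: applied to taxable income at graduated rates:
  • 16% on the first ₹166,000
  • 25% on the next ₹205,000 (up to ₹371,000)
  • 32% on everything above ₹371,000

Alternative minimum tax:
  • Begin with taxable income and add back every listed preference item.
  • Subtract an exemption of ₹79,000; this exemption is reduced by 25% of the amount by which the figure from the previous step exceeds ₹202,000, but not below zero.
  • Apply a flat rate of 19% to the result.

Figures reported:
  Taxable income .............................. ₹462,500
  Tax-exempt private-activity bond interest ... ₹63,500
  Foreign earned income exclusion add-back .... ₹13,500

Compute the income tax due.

₹107,090

Regular income tax:
  ₹166,000 × 16% = ₹26,560
  ₹205,000 × 25% = ₹51,250
  ₹91,500 × 32% = ₹29,280
  → ₹107,090

Alternative minimum tax:
  Adjusted income: ₹462,500 + ₹63,500 + ₹13,500 = ₹539,500
  Exemption: 25% × (₹539,500 − ₹202,000) = ₹84,375 ≥ ₹79,000, so the exemption is fully phased out
  Base: ₹539,500 − ₹0 = ₹539,500
  ₹539,500 × 19% = ₹102,505

₹107,090 > ₹102,505, so the regular income tax governs.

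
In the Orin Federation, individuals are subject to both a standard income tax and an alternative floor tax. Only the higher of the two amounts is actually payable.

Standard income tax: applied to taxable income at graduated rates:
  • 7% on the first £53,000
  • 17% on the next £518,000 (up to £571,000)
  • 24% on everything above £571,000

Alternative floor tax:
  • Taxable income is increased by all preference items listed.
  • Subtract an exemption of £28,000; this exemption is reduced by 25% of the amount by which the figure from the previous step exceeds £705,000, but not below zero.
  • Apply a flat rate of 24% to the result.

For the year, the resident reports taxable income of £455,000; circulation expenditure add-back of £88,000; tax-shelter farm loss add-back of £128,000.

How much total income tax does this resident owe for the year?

£154,320

Standard income tax:
  £53,000 × 7% = £3,710
  £402,000 × 17% = £68,340
  → £72,050

Alternative floor tax:
  Adjusted income: £455,000 + £88,000 + £128,000 = £671,000
  Exemption: £671,000 ≤ £705,000, so full £28,000 applies
  Base: £671,000 − £28,000 = £643,000
  £643,000 × 24% = £154,320

£154,320 > £72,050, so the alternative floor tax is the binding amount.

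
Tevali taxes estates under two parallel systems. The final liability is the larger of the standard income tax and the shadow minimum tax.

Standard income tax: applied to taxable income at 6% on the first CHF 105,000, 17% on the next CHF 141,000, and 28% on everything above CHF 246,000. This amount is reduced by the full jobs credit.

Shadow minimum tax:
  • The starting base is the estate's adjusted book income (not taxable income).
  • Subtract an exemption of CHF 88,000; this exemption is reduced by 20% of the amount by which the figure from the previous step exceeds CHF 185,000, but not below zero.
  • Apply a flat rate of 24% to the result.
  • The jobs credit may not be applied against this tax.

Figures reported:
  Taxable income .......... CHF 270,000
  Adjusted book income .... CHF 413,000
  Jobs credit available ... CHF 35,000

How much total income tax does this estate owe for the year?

CHF 88,944

Shadow minimum tax:
  Base (adjusted book income): CHF 413,000
  Exemption: CHF 88,000 − 20% × (CHF 413,000 − CHF 185,000) = CHF 88,000 − CHF 45,600 = CHF 42,400
  Base: CHF 413,000 − CHF 42,400 = CHF 370,600
  CHF 370,600 × 24% = CHF 88,944

Standard income tax:
  CHF 105,000 × 6% = CHF 6,300
  CHF 141,000 × 17% = CHF 23,970
  CHF 24,000 × 28% = CHF 6,720
  → CHF 36,990
  Less jobs credit CHF 35,000 → CHF 1,990

CHF 88,944 > CHF 1,990, so the shadow minimum tax is the binding amount.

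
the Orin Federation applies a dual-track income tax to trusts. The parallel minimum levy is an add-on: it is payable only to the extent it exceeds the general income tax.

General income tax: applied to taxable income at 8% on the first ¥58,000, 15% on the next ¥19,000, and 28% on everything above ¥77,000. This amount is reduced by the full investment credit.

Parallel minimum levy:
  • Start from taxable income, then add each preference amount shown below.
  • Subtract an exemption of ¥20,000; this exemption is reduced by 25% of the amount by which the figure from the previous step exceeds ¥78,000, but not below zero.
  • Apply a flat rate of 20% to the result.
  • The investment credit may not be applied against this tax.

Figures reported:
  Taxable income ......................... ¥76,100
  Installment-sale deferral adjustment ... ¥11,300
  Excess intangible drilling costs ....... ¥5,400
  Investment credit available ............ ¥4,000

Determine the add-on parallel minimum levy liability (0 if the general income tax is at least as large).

¥11,945

Parallel minimum levy:
  Adjusted income: ¥76,100 + ¥11,300 + ¥5,400 = ¥92,800
  Exemption: ¥20,000 − 25% × (¥92,800 − ¥78,000) = ¥20,000 − ¥3,700 = ¥16,300
  Base: ¥92,800 − ¥16,300 = ¥76,500
  ¥76,500 × 20% = ¥15,300

General income tax:
  ¥58,000 × 8% = ¥4,640
  ¥18,100 × 15% = ¥2,715
  → ¥7,355
  Less investment credit ¥4,000 → ¥3,355

Excess of parallel minimum levy over general income tax: ¥15,300 − ¥3,355 = ¥11,945.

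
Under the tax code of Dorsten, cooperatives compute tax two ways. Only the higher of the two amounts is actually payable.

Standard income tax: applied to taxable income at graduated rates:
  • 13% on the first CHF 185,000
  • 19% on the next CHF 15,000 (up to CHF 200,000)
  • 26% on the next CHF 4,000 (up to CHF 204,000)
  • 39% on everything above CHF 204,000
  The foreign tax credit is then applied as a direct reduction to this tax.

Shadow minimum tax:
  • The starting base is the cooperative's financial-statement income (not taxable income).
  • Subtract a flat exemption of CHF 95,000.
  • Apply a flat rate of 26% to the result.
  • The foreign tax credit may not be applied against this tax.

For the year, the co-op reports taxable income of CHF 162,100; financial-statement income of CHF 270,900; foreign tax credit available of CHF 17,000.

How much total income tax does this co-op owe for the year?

Standard income tax:
  CHF 162,100 × 13% = CHF 21,073
  Less foreign tax credit CHF 17,000 → CHF 4,073

Shadow minimum tax:
  Base (financial-statement income): CHF 270,900
  Less exemption CHF 95,000 → base CHF 175,900
  CHF 175,900 × 26% = CHF 45,734

CHF 45,734 > CHF 4,073, so the shadow minimum tax is the binding amount.

CHF 45,734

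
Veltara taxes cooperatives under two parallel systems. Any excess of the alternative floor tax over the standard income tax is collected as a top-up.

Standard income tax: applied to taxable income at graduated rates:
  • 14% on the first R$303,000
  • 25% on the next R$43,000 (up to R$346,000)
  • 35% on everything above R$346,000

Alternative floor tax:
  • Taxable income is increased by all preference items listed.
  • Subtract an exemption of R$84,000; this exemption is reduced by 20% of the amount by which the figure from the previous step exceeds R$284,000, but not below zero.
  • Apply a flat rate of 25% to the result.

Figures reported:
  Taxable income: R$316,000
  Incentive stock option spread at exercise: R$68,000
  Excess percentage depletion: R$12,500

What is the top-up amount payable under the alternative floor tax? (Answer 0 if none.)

Standard income tax:
  R$303,000 × 14% = R$42,420
  R$13,000 × 25% = R$3,250
  → R$45,670

Alternative floor tax:
  Adjusted income: R$316,000 + R$68,000 + R$12,500 = R$396,500
  Exemption: R$84,000 − 20% × (R$396,500 − R$284,000) = R$84,000 − R$22,500 = R$61,500
  Base: R$396,500 − R$61,500 = R$335,000
  R$335,000 × 25% = R$83,750

Excess of alternative floor tax over standard income tax: R$83,750 − R$45,670 = R$38,080.

R$38,080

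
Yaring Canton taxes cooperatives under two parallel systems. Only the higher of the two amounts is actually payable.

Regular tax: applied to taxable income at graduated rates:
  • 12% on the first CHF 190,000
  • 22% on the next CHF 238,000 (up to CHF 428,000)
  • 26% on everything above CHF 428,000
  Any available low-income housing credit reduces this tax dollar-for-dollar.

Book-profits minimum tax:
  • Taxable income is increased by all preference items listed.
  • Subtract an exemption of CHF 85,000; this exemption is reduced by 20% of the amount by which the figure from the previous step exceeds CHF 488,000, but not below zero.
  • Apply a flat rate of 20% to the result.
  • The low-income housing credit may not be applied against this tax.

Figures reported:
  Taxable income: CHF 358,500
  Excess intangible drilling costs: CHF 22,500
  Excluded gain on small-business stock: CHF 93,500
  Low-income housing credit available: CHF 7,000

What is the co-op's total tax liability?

Regular tax:
  CHF 190,000 × 12% = CHF 22,800
  CHF 168,500 × 22% = CHF 37,070
  → CHF 59,870
  Less low-income housing credit CHF 7,000 → CHF 52,870

Book-profits minimum tax:
  Adjusted income: CHF 358,500 + CHF 22,500 + CHF 93,500 = CHF 474,500
  Exemption: CHF 474,500 ≤ CHF 488,000, so full CHF 85,000 applies
  Base: CHF 474,500 − CHF 85,000 = CHF 389,500
  CHF 389,500 × 20% = CHF 77,900

CHF 77,900 > CHF 52,870, so the book-profits minimum tax is the binding amount.

CHF 77,900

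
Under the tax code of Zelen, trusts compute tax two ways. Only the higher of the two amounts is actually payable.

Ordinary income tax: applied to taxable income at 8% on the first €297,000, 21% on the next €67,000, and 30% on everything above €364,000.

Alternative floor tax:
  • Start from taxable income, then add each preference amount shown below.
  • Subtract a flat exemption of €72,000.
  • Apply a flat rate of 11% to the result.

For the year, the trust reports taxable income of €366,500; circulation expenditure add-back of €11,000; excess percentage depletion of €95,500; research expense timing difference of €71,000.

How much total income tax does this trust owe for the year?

€51,920

Alternative floor tax:
  Adjusted income: €366,500 + €11,000 + €95,500 + €71,000 = €544,000
  Less exemption €72,000 → base €472,000
  €472,000 × 11% = €51,920

Ordinary income tax:
  €297,000 × 8% = €23,760
  €67,000 × 21% = €14,070
  €2,500 × 30% = €750
  → €38,580

€51,920 > €38,580, so the alternative floor tax is the binding amount.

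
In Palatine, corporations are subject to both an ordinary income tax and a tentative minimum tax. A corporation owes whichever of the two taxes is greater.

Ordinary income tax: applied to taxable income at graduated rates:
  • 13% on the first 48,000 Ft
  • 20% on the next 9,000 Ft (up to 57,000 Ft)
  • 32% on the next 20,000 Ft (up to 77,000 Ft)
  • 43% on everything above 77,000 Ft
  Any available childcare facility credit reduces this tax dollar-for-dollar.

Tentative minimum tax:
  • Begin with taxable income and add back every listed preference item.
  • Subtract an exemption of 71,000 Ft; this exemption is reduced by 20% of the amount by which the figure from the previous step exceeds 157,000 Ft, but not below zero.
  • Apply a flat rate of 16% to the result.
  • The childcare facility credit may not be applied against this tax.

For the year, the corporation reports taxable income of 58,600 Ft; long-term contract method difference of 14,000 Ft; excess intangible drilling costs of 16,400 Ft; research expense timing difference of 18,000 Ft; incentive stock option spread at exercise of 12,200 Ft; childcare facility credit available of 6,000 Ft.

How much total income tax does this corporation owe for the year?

7,712 Ft

Ordinary income tax:
  48,000 Ft × 13% = 6,240 Ft
  9,000 Ft × 20% = 1,800 Ft
  1,600 Ft × 32% = 512 Ft
  → 8,552 Ft
  Less childcare facility credit 6,000 Ft → 2,552 Ft

Tentative minimum tax:
  Adjusted income: 58,600 Ft + 14,000 Ft + 16,400 Ft + 18,000 Ft + 12,200 Ft = 119,200 Ft
  Exemption: 119,200 Ft ≤ 157,000 Ft, so full 71,000 Ft applies
  Base: 119,200 Ft − 71,000 Ft = 48,200 Ft
  48,200 Ft × 16% = 7,712 Ft

7,712 Ft > 2,552 Ft, so the tentative minimum tax is the binding amount.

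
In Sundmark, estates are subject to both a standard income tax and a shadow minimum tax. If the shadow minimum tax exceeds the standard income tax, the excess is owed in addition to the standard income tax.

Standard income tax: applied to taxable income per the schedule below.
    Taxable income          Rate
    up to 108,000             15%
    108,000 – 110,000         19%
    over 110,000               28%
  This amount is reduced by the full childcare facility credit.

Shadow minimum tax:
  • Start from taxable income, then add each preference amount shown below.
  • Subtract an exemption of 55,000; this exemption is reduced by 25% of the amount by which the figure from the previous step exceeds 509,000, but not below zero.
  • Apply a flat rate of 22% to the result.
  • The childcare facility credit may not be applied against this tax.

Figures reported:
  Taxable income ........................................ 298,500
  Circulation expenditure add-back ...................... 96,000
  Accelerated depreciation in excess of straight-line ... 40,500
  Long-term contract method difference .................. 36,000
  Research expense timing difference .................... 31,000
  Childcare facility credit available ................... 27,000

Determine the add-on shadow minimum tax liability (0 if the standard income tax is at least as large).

55,980

Standard income tax:
  108,000 × 15% = 16,200
  2,000 × 19% = 380
  188,500 × 28% = 52,780
  → 69,360
  Less childcare facility credit 27,000 → 42,360

Shadow minimum tax:
  Adjusted income: 298,500 + 96,000 + 40,500 + 36,000 + 31,000 = 502,000
  Exemption: 502,000 ≤ 509,000, so full 55,000 applies
  Base: 502,000 − 55,000 = 447,000
  447,000 × 22% = 98,340

Excess of shadow minimum tax over standard income tax: 98,340 − 42,360 = 55,980.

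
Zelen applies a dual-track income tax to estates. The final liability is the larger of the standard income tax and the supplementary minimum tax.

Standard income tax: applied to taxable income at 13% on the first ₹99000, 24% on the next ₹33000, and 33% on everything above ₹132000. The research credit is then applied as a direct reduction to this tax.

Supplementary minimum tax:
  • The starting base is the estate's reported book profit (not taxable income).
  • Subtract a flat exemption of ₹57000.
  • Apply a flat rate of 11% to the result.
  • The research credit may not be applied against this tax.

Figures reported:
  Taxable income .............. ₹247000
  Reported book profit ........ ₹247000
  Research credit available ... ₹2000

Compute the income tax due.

Standard income tax:
  ₹99000 × 13% = ₹12870
  ₹33000 × 24% = ₹7920
  ₹115000 × 33% = ₹37950
  → ₹58740
  Less research credit ₹2000 → ₹56740

Supplementary minimum tax:
  Base (reported book profit): ₹247000
  Less exemption ₹57000 → base ₹190000
  ₹190000 × 11% = ₹20900

₹56740 > ₹20900, so the standard income tax governs.

₹56740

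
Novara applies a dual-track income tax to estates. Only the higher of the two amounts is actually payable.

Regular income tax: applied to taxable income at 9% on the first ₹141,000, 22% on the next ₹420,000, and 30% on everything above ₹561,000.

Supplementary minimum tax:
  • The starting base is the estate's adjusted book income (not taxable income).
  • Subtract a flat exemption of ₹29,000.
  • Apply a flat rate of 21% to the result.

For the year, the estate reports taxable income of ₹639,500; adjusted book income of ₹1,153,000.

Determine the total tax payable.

Supplementary minimum tax:
  Base (adjusted book income): ₹1,153,000
  Less exemption ₹29,000 → base ₹1,124,000
  ₹1,124,000 × 21% = ₹236,040

Regular income tax:
  ₹141,000 × 9% = ₹12,690
  ₹420,000 × 22% = ₹92,400
  ₹78,500 × 30% = ₹23,550
  → ₹128,640

₹236,040 > ₹128,640, so the supplementary minimum tax is the binding amount.

₹236,040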